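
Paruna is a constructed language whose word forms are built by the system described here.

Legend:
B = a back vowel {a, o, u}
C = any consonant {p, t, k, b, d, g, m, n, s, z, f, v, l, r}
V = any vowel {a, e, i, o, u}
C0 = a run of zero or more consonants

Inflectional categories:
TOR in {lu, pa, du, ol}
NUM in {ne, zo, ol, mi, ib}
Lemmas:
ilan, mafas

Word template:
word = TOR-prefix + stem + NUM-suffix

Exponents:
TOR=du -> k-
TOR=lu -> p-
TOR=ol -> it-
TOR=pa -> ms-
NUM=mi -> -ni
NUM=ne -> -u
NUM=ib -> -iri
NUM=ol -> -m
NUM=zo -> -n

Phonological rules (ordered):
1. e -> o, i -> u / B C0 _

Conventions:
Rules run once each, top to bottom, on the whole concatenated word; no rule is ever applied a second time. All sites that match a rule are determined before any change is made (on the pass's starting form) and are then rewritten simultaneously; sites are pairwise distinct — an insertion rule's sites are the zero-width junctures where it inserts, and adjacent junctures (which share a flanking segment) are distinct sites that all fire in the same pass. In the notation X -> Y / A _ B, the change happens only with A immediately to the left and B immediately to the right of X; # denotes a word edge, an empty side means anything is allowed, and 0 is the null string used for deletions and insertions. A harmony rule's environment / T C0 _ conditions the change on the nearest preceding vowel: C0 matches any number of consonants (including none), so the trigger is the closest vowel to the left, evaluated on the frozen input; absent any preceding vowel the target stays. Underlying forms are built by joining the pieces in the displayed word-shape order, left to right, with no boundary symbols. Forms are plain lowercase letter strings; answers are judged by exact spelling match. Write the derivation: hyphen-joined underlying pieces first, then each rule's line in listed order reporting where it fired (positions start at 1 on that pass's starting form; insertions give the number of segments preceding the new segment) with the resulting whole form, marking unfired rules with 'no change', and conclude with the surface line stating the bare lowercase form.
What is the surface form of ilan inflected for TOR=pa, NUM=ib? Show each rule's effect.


underlying: ms-ilan-iri
1. e -> o, i -> u / B C0 _: fires at position(s) 7: msilanuri
surface: msilanuri


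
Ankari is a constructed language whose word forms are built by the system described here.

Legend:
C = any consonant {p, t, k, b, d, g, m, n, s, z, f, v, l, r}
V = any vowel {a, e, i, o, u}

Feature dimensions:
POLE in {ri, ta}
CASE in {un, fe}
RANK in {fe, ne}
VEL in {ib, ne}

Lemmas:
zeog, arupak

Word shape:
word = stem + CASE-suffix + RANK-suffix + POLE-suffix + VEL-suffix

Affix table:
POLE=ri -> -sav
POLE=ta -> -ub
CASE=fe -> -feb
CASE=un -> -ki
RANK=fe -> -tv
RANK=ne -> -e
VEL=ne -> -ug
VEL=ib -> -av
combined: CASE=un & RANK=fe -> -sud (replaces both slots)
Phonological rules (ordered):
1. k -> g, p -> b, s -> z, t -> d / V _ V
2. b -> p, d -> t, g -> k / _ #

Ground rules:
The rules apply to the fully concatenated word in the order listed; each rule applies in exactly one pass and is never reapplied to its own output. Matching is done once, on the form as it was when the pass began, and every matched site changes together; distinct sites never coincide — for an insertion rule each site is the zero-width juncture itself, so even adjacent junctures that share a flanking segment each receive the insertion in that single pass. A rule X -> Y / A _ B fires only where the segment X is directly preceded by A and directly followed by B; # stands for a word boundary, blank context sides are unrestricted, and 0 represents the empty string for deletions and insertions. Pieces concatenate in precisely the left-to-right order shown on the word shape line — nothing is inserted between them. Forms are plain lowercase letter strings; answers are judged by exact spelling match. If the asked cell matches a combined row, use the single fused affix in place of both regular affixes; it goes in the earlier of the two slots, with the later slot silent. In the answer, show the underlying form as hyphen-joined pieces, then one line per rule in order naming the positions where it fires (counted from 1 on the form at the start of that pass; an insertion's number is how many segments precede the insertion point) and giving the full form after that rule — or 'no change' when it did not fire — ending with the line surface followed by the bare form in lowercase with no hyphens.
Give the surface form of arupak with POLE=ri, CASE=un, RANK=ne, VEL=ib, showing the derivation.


underlying: arupak-ki-e-sav-av
1. k -> g, p -> b, s -> z, t -> d / V _ V: fires at position(s) 4, 10: arubakkiezavav
2. b -> p, d -> t, g -> k / _ #: no change
surface: arubakkiezavav


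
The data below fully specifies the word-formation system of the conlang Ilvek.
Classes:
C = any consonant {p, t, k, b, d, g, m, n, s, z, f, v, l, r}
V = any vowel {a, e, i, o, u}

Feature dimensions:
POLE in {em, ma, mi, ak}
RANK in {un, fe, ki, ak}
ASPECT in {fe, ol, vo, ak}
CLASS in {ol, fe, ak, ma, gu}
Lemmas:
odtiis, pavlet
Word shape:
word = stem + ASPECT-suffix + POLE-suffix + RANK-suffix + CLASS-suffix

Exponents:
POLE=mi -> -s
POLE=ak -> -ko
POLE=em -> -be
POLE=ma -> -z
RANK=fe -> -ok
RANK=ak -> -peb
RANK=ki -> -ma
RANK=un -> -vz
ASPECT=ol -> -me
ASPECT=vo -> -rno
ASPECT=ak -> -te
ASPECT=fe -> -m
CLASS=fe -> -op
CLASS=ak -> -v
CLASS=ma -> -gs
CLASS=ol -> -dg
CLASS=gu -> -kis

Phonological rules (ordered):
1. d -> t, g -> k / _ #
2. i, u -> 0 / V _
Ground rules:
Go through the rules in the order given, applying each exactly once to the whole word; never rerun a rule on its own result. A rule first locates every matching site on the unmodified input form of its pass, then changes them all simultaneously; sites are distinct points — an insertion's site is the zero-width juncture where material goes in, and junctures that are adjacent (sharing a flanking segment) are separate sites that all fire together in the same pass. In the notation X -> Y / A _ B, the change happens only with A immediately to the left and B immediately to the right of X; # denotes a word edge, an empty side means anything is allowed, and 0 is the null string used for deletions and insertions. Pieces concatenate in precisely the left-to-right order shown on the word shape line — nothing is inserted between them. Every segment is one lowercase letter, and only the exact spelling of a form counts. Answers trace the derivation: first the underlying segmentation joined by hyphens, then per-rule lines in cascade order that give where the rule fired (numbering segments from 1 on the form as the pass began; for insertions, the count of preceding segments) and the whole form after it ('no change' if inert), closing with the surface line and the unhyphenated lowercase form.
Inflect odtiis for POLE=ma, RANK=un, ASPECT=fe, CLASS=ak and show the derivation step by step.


underlying: odtiis-m-z-vz-v
1. d -> t, g -> k / _ #: no change
2. i, u -> 0 / V _: fires at position(s) 5: odtismzvzv
surface: odtismzvzv


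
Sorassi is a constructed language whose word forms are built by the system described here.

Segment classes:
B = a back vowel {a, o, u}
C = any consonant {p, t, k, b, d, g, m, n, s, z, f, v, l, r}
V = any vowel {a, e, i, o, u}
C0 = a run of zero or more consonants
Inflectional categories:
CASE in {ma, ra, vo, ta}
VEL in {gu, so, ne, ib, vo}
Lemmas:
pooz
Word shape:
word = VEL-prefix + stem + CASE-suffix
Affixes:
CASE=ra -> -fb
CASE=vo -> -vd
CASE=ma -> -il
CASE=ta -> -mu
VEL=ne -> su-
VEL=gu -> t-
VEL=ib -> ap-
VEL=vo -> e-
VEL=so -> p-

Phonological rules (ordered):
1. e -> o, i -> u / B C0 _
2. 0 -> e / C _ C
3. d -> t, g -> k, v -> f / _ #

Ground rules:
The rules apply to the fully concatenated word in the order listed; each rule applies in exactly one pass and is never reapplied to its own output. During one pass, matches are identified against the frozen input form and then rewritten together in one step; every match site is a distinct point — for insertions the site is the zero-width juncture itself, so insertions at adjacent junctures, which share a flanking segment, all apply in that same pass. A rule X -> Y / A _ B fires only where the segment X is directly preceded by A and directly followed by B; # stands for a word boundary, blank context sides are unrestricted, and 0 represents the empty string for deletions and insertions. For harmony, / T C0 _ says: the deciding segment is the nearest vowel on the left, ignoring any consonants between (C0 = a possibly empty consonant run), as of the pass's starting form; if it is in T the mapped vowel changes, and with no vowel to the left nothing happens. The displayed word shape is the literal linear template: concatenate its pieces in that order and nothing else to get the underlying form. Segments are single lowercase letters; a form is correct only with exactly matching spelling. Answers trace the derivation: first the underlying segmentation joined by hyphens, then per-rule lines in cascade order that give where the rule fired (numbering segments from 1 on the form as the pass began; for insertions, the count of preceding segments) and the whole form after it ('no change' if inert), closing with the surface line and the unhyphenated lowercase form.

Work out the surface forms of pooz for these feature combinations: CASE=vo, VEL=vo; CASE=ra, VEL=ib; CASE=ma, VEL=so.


cell CASE=vo, VEL=vo:
underlying: e-pooz-vd
1. e -> o, i -> u / B C0 _: no change
2. 0 -> e / C _ C: inserts after position(s) 5, 6: epoozeved
3. d -> t, g -> k, v -> f / _ #: fires at position(s) 9: epoozevet
surface: epoozevet

cell CASE=ra, VEL=ib:
underlying: ap-pooz-fb
1. e -> o, i -> u / B C0 _: no change
2. 0 -> e / C _ C: inserts after position(s) 2, 6, 7: apepoozefeb
3. d -> t, g -> k, v -> f / _ #: no change
surface: apepoozefeb

cell CASE=ma, VEL=so:
underlying: p-pooz-il
1. e -> o, i -> u / B C0 _: fires at position(s) 6: ppoozul
2. 0 -> e / C _ C: inserts after position(s) 1: pepoozul
3. d -> t, g -> k, v -> f / _ #: no change
surface: pepoozul


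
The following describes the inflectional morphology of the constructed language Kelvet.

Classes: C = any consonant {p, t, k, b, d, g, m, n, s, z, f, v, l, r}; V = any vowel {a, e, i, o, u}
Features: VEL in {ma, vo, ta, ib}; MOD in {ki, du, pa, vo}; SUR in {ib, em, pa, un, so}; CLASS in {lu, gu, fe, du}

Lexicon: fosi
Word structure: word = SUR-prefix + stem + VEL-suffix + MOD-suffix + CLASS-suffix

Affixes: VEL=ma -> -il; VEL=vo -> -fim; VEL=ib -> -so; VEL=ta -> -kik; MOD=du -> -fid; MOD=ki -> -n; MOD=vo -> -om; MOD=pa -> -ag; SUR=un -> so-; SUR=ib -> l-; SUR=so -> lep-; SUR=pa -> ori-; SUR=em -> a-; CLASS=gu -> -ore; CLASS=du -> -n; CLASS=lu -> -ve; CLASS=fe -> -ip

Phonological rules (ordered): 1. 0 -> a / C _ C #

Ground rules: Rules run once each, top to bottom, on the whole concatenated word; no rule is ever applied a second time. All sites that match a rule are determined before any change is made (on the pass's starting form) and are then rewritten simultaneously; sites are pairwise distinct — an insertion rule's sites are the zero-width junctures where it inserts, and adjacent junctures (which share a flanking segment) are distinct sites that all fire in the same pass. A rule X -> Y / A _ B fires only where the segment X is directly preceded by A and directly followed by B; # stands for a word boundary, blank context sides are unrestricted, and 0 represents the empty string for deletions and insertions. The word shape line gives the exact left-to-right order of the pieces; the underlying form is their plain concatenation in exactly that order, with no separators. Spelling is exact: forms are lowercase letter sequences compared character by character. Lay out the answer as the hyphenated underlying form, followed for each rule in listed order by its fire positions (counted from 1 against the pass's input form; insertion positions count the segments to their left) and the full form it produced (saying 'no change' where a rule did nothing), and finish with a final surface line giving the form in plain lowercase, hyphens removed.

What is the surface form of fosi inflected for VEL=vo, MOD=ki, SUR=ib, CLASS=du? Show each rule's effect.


underlying: l-fosi-fim-n-n
1. 0 -> a / C _ C #: inserts after position(s) 9: lfosifimnan
surface: lfosifimnan


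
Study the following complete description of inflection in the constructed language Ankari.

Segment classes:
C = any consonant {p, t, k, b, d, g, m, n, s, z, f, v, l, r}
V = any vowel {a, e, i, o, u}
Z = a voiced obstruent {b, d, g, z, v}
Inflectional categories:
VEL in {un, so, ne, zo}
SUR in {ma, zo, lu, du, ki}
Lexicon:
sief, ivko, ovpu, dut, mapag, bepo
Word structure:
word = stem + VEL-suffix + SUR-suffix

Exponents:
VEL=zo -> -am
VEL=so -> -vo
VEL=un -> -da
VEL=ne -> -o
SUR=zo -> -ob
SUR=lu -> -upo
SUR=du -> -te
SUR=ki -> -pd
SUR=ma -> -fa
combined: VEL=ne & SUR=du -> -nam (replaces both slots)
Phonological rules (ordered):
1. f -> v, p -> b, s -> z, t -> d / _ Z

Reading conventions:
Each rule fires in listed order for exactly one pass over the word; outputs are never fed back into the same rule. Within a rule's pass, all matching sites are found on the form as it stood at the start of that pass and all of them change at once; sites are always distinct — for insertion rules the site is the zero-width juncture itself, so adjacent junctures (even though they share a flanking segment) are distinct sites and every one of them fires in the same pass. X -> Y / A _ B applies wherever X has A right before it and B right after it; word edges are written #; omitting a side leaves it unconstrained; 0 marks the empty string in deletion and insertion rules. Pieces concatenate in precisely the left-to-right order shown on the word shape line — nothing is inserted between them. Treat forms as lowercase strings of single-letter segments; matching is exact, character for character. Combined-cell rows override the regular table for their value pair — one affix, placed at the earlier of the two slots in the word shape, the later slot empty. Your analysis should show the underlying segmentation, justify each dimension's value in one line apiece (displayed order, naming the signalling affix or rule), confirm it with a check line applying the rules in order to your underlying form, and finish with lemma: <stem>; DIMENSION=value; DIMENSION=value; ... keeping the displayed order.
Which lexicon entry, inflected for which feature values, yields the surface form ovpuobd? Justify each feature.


underlying: ovpu-o-pd
VEL=ne - signalled by the affix -o
SUR=ki - signalled by the affix -pd
check: ovpuopd -> ovpuobd
lemma: ovpu; VEL=ne; SUR=ki


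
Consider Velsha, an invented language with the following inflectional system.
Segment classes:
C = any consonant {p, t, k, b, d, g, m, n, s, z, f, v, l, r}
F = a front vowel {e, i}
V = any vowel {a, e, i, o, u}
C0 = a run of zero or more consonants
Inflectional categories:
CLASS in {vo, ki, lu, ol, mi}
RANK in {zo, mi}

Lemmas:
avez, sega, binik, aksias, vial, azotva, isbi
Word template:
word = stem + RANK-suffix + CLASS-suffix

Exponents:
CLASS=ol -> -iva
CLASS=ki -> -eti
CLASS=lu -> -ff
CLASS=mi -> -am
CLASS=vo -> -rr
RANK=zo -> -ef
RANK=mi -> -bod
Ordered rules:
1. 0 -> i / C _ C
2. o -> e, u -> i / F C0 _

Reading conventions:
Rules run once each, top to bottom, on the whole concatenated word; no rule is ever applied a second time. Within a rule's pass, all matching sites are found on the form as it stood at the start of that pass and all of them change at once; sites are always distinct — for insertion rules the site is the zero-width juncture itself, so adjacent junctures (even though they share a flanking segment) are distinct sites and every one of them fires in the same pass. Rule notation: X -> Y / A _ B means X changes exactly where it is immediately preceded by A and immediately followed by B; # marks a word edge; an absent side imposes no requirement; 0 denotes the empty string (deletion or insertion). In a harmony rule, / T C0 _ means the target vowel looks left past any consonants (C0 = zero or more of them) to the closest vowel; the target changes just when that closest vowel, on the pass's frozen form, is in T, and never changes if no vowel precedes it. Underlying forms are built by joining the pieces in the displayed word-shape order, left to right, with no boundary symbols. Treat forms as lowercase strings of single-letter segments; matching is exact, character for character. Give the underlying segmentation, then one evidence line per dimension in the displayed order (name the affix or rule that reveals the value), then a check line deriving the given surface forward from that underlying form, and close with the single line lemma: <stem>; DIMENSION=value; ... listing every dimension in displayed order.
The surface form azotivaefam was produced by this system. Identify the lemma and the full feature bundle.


underlying: azotva-ef-am
CLASS=mi - signalled by the affix -am
RANK=zo - signalled by the affix -ef
check: azotvaefam -> azotivaefam -> azotivaefam
lemma: azotva; CLASS=mi; RANK=zo


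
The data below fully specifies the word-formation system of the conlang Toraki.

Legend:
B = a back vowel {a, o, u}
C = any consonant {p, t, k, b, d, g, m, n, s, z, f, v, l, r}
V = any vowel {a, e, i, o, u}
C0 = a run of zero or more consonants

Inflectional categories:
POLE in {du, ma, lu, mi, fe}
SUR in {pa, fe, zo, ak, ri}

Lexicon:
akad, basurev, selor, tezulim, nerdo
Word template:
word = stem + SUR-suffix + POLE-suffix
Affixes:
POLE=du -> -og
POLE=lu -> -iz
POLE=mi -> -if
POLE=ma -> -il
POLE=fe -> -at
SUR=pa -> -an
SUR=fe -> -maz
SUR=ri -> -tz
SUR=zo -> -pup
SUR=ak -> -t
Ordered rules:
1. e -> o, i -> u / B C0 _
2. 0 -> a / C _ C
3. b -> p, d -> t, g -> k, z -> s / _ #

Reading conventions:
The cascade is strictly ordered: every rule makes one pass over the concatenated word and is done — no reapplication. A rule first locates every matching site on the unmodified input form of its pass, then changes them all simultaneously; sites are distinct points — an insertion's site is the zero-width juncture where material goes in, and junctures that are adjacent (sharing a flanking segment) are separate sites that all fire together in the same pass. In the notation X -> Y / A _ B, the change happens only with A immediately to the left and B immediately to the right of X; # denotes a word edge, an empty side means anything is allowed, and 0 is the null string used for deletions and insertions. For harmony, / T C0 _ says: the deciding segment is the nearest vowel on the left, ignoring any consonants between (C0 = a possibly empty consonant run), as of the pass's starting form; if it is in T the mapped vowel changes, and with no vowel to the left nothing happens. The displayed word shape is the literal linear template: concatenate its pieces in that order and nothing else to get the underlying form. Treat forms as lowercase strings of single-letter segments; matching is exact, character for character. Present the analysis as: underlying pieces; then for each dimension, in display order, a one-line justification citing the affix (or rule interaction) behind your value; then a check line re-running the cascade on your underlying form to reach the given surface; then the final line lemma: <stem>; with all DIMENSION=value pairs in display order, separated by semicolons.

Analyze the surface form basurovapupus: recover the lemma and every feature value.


underlying: basurev-pup-iz
POLE=lu - signalled by the affix -iz
SUR=zo - signalled by the affix -pup
check: basurevpupiz -> basurovpupuz -> basurovapupuz -> basurovapupus
lemma: basurev; POLE=lu; SUR=zo


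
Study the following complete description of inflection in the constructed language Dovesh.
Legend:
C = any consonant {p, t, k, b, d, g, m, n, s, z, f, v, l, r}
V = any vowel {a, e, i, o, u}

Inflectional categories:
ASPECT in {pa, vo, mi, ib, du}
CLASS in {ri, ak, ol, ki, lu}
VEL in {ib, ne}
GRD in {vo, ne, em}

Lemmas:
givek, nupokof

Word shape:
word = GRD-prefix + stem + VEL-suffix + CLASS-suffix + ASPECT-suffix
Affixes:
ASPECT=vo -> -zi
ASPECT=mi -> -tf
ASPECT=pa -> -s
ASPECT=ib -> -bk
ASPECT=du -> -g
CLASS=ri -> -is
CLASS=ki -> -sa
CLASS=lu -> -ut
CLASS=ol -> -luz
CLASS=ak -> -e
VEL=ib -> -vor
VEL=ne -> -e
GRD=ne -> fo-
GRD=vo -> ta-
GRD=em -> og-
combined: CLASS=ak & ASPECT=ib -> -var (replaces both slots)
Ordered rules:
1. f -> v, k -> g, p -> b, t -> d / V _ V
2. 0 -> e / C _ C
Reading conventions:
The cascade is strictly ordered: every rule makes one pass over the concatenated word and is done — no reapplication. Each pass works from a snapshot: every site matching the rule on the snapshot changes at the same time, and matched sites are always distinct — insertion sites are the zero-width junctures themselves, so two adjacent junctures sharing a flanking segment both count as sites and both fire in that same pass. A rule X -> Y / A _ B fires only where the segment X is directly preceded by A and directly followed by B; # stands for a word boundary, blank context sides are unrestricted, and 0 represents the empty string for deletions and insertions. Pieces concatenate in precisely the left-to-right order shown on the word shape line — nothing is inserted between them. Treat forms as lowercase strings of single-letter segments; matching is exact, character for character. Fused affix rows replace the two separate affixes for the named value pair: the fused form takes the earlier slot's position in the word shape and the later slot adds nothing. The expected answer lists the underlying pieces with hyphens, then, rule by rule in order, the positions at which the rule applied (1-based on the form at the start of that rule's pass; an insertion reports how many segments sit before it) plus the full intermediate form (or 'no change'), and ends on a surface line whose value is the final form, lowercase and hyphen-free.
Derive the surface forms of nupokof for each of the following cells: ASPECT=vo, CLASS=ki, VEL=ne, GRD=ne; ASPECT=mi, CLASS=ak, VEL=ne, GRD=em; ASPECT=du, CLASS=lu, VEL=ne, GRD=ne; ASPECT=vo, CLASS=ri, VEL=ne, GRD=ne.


cell ASPECT=vo, CLASS=ki, VEL=ne, GRD=ne:
underlying: fo-nupokof-e-sa-zi
1. f -> v, k -> g, p -> b, t -> d / V _ V: fires at position(s) 5, 7, 9: fonubogovesazi
2. 0 -> e / C _ C: no change
surface: fonubogovesazi

cell ASPECT=mi, CLASS=ak, VEL=ne, GRD=em:
underlying: og-nupokof-e-e-tf
1. f -> v, k -> g, p -> b, t -> d / V _ V: fires at position(s) 5, 7, 9: ognubogoveetf
2. 0 -> e / C _ C: inserts after position(s) 2, 12: ogenubogoveetef
surface: ogenubogoveetef

cell ASPECT=du, CLASS=lu, VEL=ne, GRD=ne:
underlying: fo-nupokof-e-ut-g
1. f -> v, k -> g, p -> b, t -> d / V _ V: fires at position(s) 5, 7, 9: fonubogoveutg
2. 0 -> e / C _ C: inserts after position(s) 12: fonubogoveuteg
surface: fonubogoveuteg

cell ASPECT=vo, CLASS=ri, VEL=ne, GRD=ne:
underlying: fo-nupokof-e-is-zi
1. f -> v, k -> g, p -> b, t -> d / V _ V: fires at position(s) 5, 7, 9: fonubogoveiszi
2. 0 -> e / C _ C: inserts after position(s) 12: fonubogoveisezi
surface: fonubogoveisezi


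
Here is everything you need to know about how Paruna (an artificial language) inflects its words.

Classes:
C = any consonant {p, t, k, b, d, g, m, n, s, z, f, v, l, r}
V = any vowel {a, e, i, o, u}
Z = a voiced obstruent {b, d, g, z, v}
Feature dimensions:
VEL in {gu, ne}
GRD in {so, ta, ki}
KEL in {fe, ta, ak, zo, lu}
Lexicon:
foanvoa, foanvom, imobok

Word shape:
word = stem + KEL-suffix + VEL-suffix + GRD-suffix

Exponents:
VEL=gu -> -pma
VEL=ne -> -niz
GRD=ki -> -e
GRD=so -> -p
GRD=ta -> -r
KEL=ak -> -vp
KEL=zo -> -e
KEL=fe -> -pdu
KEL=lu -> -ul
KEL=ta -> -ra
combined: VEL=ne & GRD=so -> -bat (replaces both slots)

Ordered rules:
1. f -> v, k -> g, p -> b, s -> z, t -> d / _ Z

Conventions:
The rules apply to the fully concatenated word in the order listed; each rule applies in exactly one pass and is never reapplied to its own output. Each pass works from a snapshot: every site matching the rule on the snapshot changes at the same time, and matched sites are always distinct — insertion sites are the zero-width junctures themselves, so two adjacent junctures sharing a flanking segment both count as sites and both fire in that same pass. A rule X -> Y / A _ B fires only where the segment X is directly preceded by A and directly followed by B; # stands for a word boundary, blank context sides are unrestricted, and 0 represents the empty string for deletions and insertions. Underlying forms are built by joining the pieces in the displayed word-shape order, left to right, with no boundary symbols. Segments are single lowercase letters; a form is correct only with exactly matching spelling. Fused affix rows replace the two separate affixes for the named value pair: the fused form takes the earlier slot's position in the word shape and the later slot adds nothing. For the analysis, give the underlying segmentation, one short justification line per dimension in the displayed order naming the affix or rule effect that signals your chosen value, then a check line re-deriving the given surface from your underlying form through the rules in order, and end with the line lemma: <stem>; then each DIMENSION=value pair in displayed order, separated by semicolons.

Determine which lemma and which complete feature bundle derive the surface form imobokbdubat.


underlying: imobok-pdu-bat
VEL=ne - signalled by the combined affix row
GRD=so - signalled by the combined affix row
KEL=fe - signalled by the affix -pdu
check: imobokpdubat -> imobokbdubat
lemma: imobok; VEL=ne; GRD=so; KEL=fe


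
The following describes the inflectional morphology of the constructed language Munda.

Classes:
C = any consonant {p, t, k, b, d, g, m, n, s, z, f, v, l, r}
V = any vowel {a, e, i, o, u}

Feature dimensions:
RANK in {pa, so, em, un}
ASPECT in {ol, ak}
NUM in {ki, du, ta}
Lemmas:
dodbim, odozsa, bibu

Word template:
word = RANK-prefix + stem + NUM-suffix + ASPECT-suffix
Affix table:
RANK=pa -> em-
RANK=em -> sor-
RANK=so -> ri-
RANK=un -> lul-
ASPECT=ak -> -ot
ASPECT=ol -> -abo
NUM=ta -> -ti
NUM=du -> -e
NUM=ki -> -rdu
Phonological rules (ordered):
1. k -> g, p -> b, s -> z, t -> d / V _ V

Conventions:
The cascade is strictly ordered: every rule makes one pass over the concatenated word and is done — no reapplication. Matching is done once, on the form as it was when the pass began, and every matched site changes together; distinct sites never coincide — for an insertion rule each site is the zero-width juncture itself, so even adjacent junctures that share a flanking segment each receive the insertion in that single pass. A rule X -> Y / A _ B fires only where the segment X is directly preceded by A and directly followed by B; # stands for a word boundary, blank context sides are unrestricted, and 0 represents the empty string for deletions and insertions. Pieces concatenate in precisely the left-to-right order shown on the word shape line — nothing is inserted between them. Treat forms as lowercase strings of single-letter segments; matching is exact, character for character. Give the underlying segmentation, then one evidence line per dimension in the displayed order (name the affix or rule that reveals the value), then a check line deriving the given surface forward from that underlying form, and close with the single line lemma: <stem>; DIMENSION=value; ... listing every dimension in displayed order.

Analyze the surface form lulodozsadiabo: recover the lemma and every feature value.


underlying: lul-odozsa-ti-abo
RANK=un - signalled by the affix lul-
ASPECT=ol - signalled by the affix -abo
NUM=ta - signalled by the affix -ti
check: lulodozsatiabo -> lulodozsadiabo
lemma: odozsa; RANK=un; ASPECT=ol; NUM=ta


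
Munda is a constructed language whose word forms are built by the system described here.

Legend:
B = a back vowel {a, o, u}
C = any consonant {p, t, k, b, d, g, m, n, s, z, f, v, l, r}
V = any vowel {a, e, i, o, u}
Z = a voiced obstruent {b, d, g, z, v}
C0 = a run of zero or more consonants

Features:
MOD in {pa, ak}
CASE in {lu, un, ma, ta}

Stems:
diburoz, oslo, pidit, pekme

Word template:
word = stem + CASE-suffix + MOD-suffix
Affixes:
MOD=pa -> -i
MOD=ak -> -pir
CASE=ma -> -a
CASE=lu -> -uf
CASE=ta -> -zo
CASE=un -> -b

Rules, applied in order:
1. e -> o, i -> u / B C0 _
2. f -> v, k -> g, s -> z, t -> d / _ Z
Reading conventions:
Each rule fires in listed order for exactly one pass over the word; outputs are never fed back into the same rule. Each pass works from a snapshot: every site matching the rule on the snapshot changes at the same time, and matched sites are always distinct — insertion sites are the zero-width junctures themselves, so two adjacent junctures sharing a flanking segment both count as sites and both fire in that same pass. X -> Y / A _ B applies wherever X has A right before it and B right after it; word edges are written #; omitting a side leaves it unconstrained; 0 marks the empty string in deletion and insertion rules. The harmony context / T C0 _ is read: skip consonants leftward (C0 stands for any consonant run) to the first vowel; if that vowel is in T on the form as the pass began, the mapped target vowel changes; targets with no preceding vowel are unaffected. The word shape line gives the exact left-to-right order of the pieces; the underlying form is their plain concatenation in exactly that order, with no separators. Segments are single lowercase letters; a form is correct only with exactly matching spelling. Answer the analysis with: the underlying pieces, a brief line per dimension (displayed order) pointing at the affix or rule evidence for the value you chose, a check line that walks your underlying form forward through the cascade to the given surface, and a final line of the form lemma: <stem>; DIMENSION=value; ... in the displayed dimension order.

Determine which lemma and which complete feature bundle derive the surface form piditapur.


underlying: pidit-a-pir
MOD=ak - signalled by the affix -pir
CASE=ma - signalled by the affix -a
check: piditapir -> piditapur -> piditapur
lemma: pidit; MOD=ak; CASE=ma


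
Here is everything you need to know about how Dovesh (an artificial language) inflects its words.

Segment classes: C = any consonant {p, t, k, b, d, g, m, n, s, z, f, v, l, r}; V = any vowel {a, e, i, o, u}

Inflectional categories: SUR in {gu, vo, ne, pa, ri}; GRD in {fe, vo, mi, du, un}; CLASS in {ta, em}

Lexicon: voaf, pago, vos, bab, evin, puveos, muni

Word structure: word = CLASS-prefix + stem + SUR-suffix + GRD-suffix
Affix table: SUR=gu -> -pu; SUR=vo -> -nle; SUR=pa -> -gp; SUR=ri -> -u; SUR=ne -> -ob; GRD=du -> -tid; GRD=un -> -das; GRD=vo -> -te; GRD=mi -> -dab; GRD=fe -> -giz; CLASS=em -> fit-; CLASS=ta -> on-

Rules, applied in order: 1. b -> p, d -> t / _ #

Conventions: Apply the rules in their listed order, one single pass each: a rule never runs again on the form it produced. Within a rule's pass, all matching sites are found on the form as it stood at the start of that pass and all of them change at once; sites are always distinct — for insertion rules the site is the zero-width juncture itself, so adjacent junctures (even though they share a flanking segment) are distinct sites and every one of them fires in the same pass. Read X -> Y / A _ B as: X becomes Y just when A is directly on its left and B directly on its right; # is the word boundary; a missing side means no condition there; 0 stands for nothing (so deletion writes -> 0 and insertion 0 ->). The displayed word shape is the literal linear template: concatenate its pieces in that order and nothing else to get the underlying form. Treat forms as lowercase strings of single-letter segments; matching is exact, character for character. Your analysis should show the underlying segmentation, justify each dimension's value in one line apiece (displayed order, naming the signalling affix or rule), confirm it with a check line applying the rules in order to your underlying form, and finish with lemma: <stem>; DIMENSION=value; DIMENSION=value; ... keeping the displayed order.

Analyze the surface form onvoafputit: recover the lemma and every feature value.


underlying: on-voaf-pu-tid
SUR=gu - signalled by the affix -pu
GRD=du - signalled by the affix -tid
CLASS=ta - signalled by the affix on-
check: onvoafputid -> onvoafputit
lemma: voaf; SUR=gu; GRD=du; CLASS=ta


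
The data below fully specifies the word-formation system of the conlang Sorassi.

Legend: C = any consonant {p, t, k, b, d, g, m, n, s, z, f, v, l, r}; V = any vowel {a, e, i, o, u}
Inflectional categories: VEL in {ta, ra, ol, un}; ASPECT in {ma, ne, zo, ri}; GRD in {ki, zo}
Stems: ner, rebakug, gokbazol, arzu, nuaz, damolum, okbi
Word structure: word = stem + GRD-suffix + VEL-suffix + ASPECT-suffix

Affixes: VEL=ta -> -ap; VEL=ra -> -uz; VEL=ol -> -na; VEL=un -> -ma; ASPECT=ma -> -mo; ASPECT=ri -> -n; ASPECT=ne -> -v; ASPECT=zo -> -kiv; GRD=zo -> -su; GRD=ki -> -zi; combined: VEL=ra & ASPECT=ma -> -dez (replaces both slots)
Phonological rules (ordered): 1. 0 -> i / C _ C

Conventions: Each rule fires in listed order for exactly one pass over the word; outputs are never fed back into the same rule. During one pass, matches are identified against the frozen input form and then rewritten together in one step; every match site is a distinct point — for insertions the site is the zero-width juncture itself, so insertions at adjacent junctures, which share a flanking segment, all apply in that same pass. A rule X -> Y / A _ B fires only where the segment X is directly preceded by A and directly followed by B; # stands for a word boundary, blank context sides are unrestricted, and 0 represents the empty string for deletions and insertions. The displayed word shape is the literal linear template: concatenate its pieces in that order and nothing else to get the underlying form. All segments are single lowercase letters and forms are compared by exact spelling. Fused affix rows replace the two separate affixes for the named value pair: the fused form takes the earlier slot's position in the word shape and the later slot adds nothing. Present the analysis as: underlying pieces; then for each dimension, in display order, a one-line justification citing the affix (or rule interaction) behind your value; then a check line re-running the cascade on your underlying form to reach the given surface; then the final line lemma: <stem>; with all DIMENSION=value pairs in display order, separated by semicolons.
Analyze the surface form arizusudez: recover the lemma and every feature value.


underlying: arzu-su-dez
VEL=ra - signalled by the combined affix row
ASPECT=ma - signalled by the combined affix row
GRD=zo - signalled by the affix -su
check: arzusudez -> arizusudez
lemma: arzu; VEL=ra; ASPECT=ma; GRD=zo


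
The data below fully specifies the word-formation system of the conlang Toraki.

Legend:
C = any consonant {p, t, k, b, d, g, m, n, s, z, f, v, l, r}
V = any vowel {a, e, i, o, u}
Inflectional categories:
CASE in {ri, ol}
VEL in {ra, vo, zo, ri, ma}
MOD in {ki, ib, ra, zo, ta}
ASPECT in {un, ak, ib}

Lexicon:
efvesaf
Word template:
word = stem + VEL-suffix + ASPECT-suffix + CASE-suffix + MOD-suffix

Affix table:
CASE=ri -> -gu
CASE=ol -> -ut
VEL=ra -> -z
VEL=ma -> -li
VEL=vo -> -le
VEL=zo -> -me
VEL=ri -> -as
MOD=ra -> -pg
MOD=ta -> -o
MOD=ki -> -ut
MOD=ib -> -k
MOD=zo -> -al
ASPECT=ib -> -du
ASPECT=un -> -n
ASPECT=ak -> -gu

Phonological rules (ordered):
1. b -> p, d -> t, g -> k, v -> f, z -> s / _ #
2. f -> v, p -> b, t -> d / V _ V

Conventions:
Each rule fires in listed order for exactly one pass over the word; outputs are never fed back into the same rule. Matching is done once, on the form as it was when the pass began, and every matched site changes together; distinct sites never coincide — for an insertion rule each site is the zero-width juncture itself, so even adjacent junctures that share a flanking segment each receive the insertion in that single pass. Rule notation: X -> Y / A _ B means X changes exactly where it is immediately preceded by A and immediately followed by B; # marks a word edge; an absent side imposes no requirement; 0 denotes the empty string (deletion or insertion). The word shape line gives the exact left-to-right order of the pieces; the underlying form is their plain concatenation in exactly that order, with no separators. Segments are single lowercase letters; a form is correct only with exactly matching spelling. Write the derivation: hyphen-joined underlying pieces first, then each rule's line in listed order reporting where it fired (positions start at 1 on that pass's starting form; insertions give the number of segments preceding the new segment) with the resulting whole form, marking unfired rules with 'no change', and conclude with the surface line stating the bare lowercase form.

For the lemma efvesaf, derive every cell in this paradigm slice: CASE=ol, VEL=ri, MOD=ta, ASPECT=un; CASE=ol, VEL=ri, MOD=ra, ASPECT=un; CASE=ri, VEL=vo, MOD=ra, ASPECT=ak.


cell CASE=ol, VEL=ri, MOD=ta, ASPECT=un:
underlying: efvesaf-as-n-ut-o
1. b -> p, d -> t, g -> k, v -> f, z -> s / _ #: no change
2. f -> v, p -> b, t -> d / V _ V: fires at position(s) 7, 12: efvesavasnudo
surface: efvesavasnudo

cell CASE=ol, VEL=ri, MOD=ra, ASPECT=un:
underlying: efvesaf-as-n-ut-pg
1. b -> p, d -> t, g -> k, v -> f, z -> s / _ #: fires at position(s) 14: efvesafasnutpk
2. f -> v, p -> b, t -> d / V _ V: fires at position(s) 7: efvesavasnutpk
surface: efvesavasnutpk

cell CASE=ri, VEL=vo, MOD=ra, ASPECT=ak:
underlying: efvesaf-le-gu-gu-pg
1. b -> p, d -> t, g -> k, v -> f, z -> s / _ #: fires at position(s) 15: efvesaflegugupk
2. f -> v, p -> b, t -> d / V _ V: no change
surface: efvesaflegugupk


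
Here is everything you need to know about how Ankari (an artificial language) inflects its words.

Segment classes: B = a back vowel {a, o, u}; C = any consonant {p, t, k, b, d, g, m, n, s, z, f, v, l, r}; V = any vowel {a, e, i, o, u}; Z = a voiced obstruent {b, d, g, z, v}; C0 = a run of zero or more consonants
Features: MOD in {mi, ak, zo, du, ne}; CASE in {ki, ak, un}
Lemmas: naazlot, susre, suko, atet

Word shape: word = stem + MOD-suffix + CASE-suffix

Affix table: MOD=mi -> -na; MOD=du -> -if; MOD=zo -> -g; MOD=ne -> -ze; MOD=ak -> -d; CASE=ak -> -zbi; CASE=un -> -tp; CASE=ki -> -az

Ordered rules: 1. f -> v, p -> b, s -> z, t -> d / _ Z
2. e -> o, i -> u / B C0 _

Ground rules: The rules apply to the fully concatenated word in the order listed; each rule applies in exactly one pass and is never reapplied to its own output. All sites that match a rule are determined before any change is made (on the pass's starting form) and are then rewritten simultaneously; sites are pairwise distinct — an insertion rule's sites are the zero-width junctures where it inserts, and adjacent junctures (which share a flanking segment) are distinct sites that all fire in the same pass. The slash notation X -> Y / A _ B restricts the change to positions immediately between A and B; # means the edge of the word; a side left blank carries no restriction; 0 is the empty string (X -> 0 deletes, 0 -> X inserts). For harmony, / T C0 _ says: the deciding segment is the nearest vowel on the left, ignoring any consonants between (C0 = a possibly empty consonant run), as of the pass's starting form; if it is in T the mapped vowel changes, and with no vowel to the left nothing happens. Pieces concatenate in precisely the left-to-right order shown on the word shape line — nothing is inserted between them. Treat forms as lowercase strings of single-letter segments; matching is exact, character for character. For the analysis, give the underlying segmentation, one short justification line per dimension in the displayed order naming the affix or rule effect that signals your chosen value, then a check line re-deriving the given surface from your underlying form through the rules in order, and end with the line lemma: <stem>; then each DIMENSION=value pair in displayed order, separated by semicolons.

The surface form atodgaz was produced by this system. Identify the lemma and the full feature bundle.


underlying: atet-g-az
MOD=zo - signalled by the affix -g
CASE=ki - signalled by the affix -az
check: atetgaz -> atedgaz -> atodgaz
lemma: atet; MOD=zo; CASE=ki
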